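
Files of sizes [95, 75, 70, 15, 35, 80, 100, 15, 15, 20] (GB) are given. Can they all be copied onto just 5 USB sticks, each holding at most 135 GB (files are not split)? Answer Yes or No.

Yes

A valid assignment using 5 USB sticks:
  USB stick 1: 100 + 35 = 135
  USB stick 2: 95 + 20 + 15 = 130
  USB stick 3: 80 + 15 + 15 = 110
  USB stick 4: 75 = 75
  USB stick 5: 70 = 70
Every load is within 135 GB, so 5 USB sticks suffice.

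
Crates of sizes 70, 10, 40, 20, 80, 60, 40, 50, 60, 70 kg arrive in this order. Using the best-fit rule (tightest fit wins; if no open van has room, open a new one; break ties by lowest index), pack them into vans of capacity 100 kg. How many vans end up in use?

  70 → van 1 (new)  [load 70/100]
  10 → van 1  [load 80/100]
  40 → van 2 (new)  [load 40/100]
  20 → van 1  [load 100/100]
  80 → van 3 (new)  [load 80/100]
  60 → van 2  [load 100/100]
  40 → van 4 (new)  [load 40/100]
  50 → van 4  [load 90/100]
  60 → van 5 (new)  [load 60/100]
  70 → van 6 (new)  [load 70/100]
6 vans opened.

6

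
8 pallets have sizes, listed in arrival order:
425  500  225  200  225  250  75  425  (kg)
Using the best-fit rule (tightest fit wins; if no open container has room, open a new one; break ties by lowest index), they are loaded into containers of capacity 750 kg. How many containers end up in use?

  425 → container 1 (new)  [load 425/750]
  500 → container 2 (new)  [load 500/750]
  225 → container 2  [load 725/750]
  200 → container 1  [load 625/750]
  225 → container 3 (new)  [load 225/750]
  250 → container 3  [load 475/750]
  75 → container 1  [load 700/750]
  425 → container 4 (new)  [load 425/750]
4 containers opened.

4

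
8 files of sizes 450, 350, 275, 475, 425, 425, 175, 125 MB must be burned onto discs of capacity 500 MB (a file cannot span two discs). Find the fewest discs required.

6

Total = 475 + 450 + 425 + 425 + 350 + 275 + 175 + 125 = 2700 MB.
Lower bound: ⌈2700/500⌉ = 6 discs.
A packing using 6 discs:
  disc 1: 475 = 475
  disc 2: 450 = 450
  disc 3: 425 = 425
  disc 4: 425 = 425
  disc 5: 350 + 125 = 475
  disc 6: 275 + 175 = 450
This matches the lower bound, so 6 is optimal.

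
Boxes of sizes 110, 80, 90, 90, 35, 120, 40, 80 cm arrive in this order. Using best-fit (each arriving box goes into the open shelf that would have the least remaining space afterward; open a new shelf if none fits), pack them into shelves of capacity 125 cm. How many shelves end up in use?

6

  110 → shelf 1 (new)  [load 110/125]
  80 → shelf 2 (new)  [load 80/125]
  90 → shelf 3 (new)  [load 90/125]
  90 → shelf 4 (new)  [load 90/125]
  35 → shelf 3  [load 125/125]
  120 → shelf 5 (new)  [load 120/125]
  40 → shelf 2  [load 120/125]
  80 → shelf 6 (new)  [load 80/125]
6 shelves opened.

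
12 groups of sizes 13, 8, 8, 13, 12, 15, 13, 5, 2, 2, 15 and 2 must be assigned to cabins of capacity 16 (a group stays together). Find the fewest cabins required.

8

Total = 15 + 15 + 13 + 13 + 13 + 12 + 8 + 8 + 5 + 2 + 2 + 2 = 108.
Lower bound: ⌈108/16⌉ = 7 cabins.
A packing using 8 cabins:
  cabin 1: 15 = 15
  cabin 2: 15 = 15
  cabin 3: 13 + 2 = 15
  cabin 4: 13 + 2 = 15
  cabin 5: 13 + 2 = 15
  cabin 6: 12 = 12
  cabin 7: 8 + 8 = 16
  cabin 8: 5 = 5
No arrangement into 7 cabins stays within capacity, so 8 is optimal.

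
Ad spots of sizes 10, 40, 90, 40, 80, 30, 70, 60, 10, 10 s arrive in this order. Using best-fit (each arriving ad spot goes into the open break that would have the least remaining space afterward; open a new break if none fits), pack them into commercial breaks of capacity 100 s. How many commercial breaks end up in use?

  10 → break 1 (new)  [load 10/100]
  40 → break 1  [load 50/100]
  90 → break 2 (new)  [load 90/100]
  40 → break 1  [load 90/100]
  80 → break 3 (new)  [load 80/100]
  30 → break 4 (new)  [load 30/100]
  70 → break 4  [load 100/100]
  60 → break 5 (new)  [load 60/100]
  10 → break 1  [load 100/100]
  10 → break 2  [load 100/100]
5 commercial breaks opened.

5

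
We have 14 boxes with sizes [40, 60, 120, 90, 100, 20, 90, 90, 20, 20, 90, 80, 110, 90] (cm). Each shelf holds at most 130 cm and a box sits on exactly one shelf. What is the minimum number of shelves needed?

Total = 120 + 110 + 100 + 90 + 90 + 90 + 90 + 90 + 80 + 60 + 40 + 20 + 20 + 20 = 1020 cm.
Lower bound: ⌈1020/130⌉ = 8 shelves.
Also, 9 boxes each exceed 65 cm, and no two of those can share a shelf, so at least 9 shelves are needed.
A packing using 10 shelves:
  shelf 1: 120 = 120
  shelf 2: 110 + 20 = 130
  shelf 3: 100 + 20 = 120
  shelf 4: 90 + 40 = 130
  shelf 5: 90 + 20 = 110
  shelf 6: 90 = 90
  shelf 7: 90 = 90
  shelf 8: 90 = 90
  shelf 9: 80 = 80
  shelf 10: 60 = 60
No arrangement into 9 shelves stays within capacity, so 10 is optimal.

10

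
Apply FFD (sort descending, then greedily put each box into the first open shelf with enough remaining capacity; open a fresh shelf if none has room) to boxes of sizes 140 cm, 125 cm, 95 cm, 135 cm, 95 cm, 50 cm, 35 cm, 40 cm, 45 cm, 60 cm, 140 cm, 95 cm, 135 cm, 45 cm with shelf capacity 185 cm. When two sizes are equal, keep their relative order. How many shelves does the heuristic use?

8

Sorted descending: 140, 140, 135, 135, 125, 95, 95, 95, 60, 50, 45, 45, 40, 35.
  140 → shelf 1 (new)  [load 140/185]
  140 → shelf 2 (new)  [load 140/185]
  135 → shelf 3 (new)  [load 135/185]
  135 → shelf 4 (new)  [load 135/185]
  125 → shelf 5 (new)  [load 125/185]
  95 → shelf 6 (new)  [load 95/185]
  95 → shelf 7 (new)  [load 95/185]
  95 → shelf 8 (new)  [load 95/185]
  60 → shelf 5  [load 185/185]
  50 → shelf 3  [load 185/185]
  45 → shelf 1  [load 185/185]
  45 → shelf 2  [load 185/185]
  40 → shelf 4  [load 175/185]
  35 → shelf 6  [load 130/185]
8 shelves opened.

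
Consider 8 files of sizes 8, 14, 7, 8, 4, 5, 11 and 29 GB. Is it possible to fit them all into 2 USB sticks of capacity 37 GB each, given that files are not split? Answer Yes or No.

Total = 86 GB; ⌈86/37⌉ = 3.
At least 3 USB sticks are required, but only 2 are allowed.

No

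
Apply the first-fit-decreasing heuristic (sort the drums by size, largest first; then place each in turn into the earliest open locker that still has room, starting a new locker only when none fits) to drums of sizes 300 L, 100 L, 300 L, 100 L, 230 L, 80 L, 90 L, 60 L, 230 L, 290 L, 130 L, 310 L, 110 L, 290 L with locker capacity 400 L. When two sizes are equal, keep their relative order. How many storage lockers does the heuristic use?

Sorted descending: 310, 300, 300, 290, 290, 230, 230, 130, 110, 100, 100, 90, 80, 60.
  310 → locker 1 (new)  [load 310/400]
  300 → locker 2 (new)  [load 300/400]
  300 → locker 3 (new)  [load 300/400]
  290 → locker 4 (new)  [load 290/400]
  290 → locker 5 (new)  [load 290/400]
  230 → locker 6 (new)  [load 230/400]
  230 → locker 7 (new)  [load 230/400]
  130 → locker 6  [load 360/400]
  110 → locker 4  [load 400/400]
  100 → locker 2  [load 400/400]
  100 → locker 3  [load 400/400]
  90 → locker 1  [load 400/400]
  80 → locker 5  [load 370/400]
  60 → locker 7  [load 290/400]
7 storage lockers opened.

7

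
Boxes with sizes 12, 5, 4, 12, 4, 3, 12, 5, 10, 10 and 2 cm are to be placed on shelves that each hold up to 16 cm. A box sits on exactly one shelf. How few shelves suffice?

Total = 12 + 12 + 12 + 10 + 10 + 5 + 5 + 4 + 4 + 3 + 2 = 79 cm.
Lower bound: ⌈79/16⌉ = 5 shelves.
A packing using 6 shelves:
  shelf 1: 12 + 4 = 16
  shelf 2: 12 + 4 = 16
  shelf 3: 12 + 3 = 15
  shelf 4: 10 + 5 = 15
  shelf 5: 10 + 5 = 15
  shelf 6: 2 = 2
No arrangement into 5 shelves stays within capacity, so 6 is optimal.

6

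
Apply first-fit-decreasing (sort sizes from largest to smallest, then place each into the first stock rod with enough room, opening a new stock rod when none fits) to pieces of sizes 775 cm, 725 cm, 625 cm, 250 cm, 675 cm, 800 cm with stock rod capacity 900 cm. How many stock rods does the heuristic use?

5

Sorted descending: 800, 775, 725, 675, 625, 250.
  800 → stock rod 1 (new)  [load 800/900]
  775 → stock rod 2 (new)  [load 775/900]
  725 → stock rod 3 (new)  [load 725/900]
  675 → stock rod 4 (new)  [load 675/900]
  625 → stock rod 5 (new)  [load 625/900]
  250 → stock rod 5  [load 875/900]
5 stock rods opened.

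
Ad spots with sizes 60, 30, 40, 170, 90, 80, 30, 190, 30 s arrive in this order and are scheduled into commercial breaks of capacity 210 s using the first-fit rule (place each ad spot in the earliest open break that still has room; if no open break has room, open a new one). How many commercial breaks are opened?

  60 → break 1 (new)  [load 60/210]
  30 → break 1  [load 90/210]
  40 → break 1  [load 130/210]
  170 → break 2 (new)  [load 170/210]
  90 → break 3 (new)  [load 90/210]
  80 → break 1  [load 210/210]
  30 → break 2  [load 200/210]
  190 → break 4 (new)  [load 190/210]
  30 → break 3  [load 120/210]
4 commercial breaks opened.

4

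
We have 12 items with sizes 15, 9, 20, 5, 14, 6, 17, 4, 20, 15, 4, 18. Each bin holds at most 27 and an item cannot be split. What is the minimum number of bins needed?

Total = 20 + 20 + 18 + 17 + 15 + 15 + 14 + 9 + 6 + 5 + 4 + 4 = 147.
Lower bound: ⌈147/27⌉ = 6 bins.
Also, 7 items each exceed 27/2, and no two of those can share a bin, so at least 7 bins are needed.
A packing using 7 bins:
  bin 1: 20 + 6 = 26
  bin 2: 20 + 5 = 25
  bin 3: 18 + 9 = 27
  bin 4: 17 + 4 + 4 = 25
  bin 5: 15 = 15
  bin 6: 15 = 15
  bin 7: 14 = 14
This matches the lower bound, so 7 is optimal.

7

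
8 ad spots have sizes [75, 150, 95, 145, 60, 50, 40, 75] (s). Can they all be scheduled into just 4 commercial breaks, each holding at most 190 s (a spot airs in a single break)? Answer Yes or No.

Yes

A valid assignment using 4 commercial breaks:
  break 1: 150 + 40 = 190
  break 2: 145 = 145
  break 3: 95 + 75 = 170
  break 4: 75 + 60 + 50 = 185
Every load is within 190 s, so 4 commercial breaks suffice.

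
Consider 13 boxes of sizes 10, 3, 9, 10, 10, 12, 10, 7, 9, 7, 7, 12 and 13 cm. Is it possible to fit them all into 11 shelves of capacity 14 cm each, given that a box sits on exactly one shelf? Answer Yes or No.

Yes

A valid assignment using 11 shelves:
  shelf 1: 13 = 13
  shelf 2: 12 = 12
  shelf 3: 12 = 12
  shelf 4: 10 + 3 = 13
  shelf 5: 10 = 10
  shelf 6: 10 = 10
  shelf 7: 10 = 10
  shelf 8: 9 = 9
  shelf 9: 9 = 9
  shelf 10: 7 + 7 = 14
  shelf 11: 7 = 7
Every load is within 14 cm, so 11 shelves suffice.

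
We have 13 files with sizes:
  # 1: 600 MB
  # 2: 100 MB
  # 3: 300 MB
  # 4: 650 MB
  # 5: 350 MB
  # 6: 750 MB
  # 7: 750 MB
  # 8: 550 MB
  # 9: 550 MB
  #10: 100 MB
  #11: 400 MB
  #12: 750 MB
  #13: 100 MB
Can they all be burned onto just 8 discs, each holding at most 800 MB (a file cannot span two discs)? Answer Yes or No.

Total = 5950 MB; ⌈5950/800⌉ = 8.
The bound of 8 does not rule out 8, but exhaustive search shows no assignment into 8 discs of capacity 800 MB exists — the minimum is 9.

No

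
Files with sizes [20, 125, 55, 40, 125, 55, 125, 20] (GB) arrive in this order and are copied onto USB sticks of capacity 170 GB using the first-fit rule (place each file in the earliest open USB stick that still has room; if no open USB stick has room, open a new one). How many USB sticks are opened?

  20 → USB stick 1 (new)  [load 20/170]
  125 → USB stick 1  [load 145/170]
  55 → USB stick 2 (new)  [load 55/170]
  40 → USB stick 2  [load 95/170]
  125 → USB stick 3 (new)  [load 125/170]
  55 → USB stick 2  [load 150/170]
  125 → USB stick 4 (new)  [load 125/170]
  20 → USB stick 1  [load 165/170]
4 USB sticks opened.

4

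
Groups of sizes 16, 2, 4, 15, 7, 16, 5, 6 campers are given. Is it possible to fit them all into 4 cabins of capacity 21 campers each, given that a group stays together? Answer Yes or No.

Yes

A valid assignment using 4 cabins:
  cabin 1: 16 + 5 = 21
  cabin 2: 16 + 4 = 20
  cabin 3: 15 + 6 = 21
  cabin 4: 7 + 2 = 9
Every load is within 21 campers, so 4 cabins suffice.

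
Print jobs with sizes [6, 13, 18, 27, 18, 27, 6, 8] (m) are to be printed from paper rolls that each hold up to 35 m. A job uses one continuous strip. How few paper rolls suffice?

4

Total = 27 + 27 + 18 + 18 + 13 + 8 + 6 + 6 = 123 m.
Lower bound: ⌈123/35⌉ = 4 paper rolls.
A packing using 4 paper rolls:
  roll 1: 27 + 8 = 35
  roll 2: 27 + 6 = 33
  roll 3: 18 + 13 = 31
  roll 4: 18 + 6 = 24
This matches the lower bound, so 4 is optimal.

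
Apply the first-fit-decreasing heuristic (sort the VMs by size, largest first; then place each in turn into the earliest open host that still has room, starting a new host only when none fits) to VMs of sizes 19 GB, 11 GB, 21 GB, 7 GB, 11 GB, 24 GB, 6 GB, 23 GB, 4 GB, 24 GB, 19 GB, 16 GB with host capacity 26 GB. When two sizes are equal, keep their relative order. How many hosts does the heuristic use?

Sorted descending: 24, 24, 23, 21, 19, 19, 16, 11, 11, 7, 6, 4.
  24 → host 1 (new)  [load 24/26]
  24 → host 2 (new)  [load 24/26]
  23 → host 3 (new)  [load 23/26]
  21 → host 4 (new)  [load 21/26]
  19 → host 5 (new)  [load 19/26]
  19 → host 6 (new)  [load 19/26]
  16 → host 7 (new)  [load 16/26]
  11 → host 8 (new)  [load 11/26]
  11 → host 8  [load 22/26]
  7 → host 5  [load 26/26]
  6 → host 6  [load 25/26]
  4 → host 4  [load 25/26]
8 hosts opened.

8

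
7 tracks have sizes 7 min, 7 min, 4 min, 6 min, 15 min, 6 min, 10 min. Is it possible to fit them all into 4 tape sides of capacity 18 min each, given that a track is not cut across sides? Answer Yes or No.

A valid assignment using 4 tape sides:
  side 1: 15 = 15
  side 2: 10 + 7 = 17
  side 3: 7 + 6 + 4 = 17
  side 4: 6 = 6
Every load is within 18 min, so 4 tape sides suffice.

Yes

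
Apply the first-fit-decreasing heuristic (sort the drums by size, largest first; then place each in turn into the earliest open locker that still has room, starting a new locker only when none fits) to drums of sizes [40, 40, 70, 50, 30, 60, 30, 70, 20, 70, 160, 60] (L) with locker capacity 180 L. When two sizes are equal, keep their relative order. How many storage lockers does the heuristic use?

4

Sorted descending: 160, 70, 70, 70, 60, 60, 50, 40, 40, 30, 30, 20.
  160 → locker 1 (new)  [load 160/180]
  70 → locker 2 (new)  [load 70/180]
  70 → locker 2  [load 140/180]
  70 → locker 3 (new)  [load 70/180]
  60 → locker 3  [load 130/180]
  60 → locker 4 (new)  [load 60/180]
  50 → locker 3  [load 180/180]
  40 → locker 2  [load 180/180]
  40 → locker 4  [load 100/180]
  30 → locker 4  [load 130/180]
  30 → locker 4  [load 160/180]
  20 → locker 1  [load 180/180]
4 storage lockers opened.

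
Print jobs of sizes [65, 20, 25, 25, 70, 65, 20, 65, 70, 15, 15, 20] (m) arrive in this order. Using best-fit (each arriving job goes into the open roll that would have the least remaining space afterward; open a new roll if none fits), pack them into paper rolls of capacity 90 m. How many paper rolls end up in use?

  65 → roll 1 (new)  [load 65/90]
  20 → roll 1  [load 85/90]
  25 → roll 2 (new)  [load 25/90]
  25 → roll 2  [load 50/90]
  70 → roll 3 (new)  [load 70/90]
  65 → roll 4 (new)  [load 65/90]
  20 → roll 3  [load 90/90]
  65 → roll 5 (new)  [load 65/90]
  70 → roll 6 (new)  [load 70/90]
  15 → roll 6  [load 85/90]
  15 → roll 4  [load 80/90]
  20 → roll 5  [load 85/90]
6 paper rolls opened.

6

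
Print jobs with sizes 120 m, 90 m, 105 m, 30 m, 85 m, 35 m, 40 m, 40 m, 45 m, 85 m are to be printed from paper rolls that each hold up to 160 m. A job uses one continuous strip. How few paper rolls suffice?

Total = 120 + 105 + 90 + 85 + 85 + 45 + 40 + 40 + 35 + 30 = 675 m.
Lower bound: ⌈675/160⌉ = 5 paper rolls.
A packing using 5 paper rolls:
  roll 1: 120 + 40 = 160
  roll 2: 105 + 45 = 150
  roll 3: 90 + 40 + 30 = 160
  roll 4: 85 + 35 = 120
  roll 5: 85 = 85
This matches the lower bound, so 5 is optimal.

5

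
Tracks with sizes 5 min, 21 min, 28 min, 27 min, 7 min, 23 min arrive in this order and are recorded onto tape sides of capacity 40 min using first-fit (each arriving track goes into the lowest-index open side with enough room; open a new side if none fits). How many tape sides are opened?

  5 → side 1 (new)  [load 5/40]
  21 → side 1  [load 26/40]
  28 → side 2 (new)  [load 28/40]
  27 → side 3 (new)  [load 27/40]
  7 → side 1  [load 33/40]
  23 → side 4 (new)  [load 23/40]
4 tape sides opened.

4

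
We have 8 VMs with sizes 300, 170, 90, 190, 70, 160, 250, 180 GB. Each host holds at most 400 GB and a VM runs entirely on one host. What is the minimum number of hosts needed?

Total = 300 + 250 + 190 + 180 + 170 + 160 + 90 + 70 = 1410 GB.
Lower bound: ⌈1410/400⌉ = 4 hosts.
A packing using 4 hosts:
  host 1: 300 + 90 = 390
  host 2: 250 + 70 = 320
  host 3: 190 + 180 = 370
  host 4: 170 + 160 = 330
This matches the lower bound, so 4 is optimal.

4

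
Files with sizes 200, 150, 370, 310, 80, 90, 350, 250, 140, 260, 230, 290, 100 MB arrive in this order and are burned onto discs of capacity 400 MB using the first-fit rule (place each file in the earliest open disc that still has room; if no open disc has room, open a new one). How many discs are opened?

  200 → disc 1 (new)  [load 200/400]
  150 → disc 1  [load 350/400]
  370 → disc 2 (new)  [load 370/400]
  310 → disc 3 (new)  [load 310/400]
  80 → disc 3  [load 390/400]
  90 → disc 4 (new)  [load 90/400]
  350 → disc 5 (new)  [load 350/400]
  250 → disc 4  [load 340/400]
  140 → disc 6 (new)  [load 140/400]
  260 → disc 6  [load 400/400]
  230 → disc 7 (new)  [load 230/400]
  290 → disc 8 (new)  [load 290/400]
  100 → disc 7  [load 330/400]
8 discs opened.

8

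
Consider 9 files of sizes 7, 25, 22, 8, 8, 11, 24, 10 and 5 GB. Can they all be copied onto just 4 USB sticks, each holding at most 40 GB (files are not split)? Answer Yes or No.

Yes

A valid assignment using 3 USB sticks:
  USB stick 1: 25 + 8 + 7 = 40
  USB stick 2: 24 + 11 + 5 = 40
  USB stick 3: 22 + 10 + 8 = 40
That uses only 3 ≤ 4, so 4 USB sticks are enough.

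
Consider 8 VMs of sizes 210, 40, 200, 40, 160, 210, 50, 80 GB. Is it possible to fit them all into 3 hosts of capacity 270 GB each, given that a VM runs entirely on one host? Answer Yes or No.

No

Total = 990 GB; ⌈990/270⌉ = 4.
At least 4 hosts are required, but only 3 are allowed.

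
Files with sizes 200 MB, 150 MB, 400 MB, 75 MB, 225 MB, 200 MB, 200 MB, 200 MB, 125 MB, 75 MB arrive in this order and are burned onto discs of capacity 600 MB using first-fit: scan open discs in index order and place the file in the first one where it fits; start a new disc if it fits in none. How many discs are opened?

4

  200 → disc 1 (new)  [load 200/600]
  150 → disc 1  [load 350/600]
  400 → disc 2 (new)  [load 400/600]
  75 → disc 1  [load 425/600]
  225 → disc 3 (new)  [load 225/600]
  200 → disc 2  [load 600/600]
  200 → disc 3  [load 425/600]
  200 → disc 4 (new)  [load 200/600]
  125 → disc 1  [load 550/600]
  75 → disc 3  [load 500/600]
4 discs opened.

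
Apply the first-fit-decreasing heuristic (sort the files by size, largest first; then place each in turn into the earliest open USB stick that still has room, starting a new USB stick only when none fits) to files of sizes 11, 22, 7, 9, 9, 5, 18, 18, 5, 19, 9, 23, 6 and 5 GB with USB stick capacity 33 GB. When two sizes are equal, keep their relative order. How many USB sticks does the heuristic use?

Sorted descending: 23, 22, 19, 18, 18, 11, 9, 9, 9, 7, 6, 5, 5, 5.
  23 → USB stick 1 (new)  [load 23/33]
  22 → USB stick 2 (new)  [load 22/33]
  19 → USB stick 3 (new)  [load 19/33]
  18 → USB stick 4 (new)  [load 18/33]
  18 → USB stick 5 (new)  [load 18/33]
  11 → USB stick 2  [load 33/33]
  9 → USB stick 1  [load 32/33]
  9 → USB stick 3  [load 28/33]
  9 → USB stick 4  [load 27/33]
  7 → USB stick 5  [load 25/33]
  6 → USB stick 4  [load 33/33]
  5 → USB stick 3  [load 33/33]
  5 → USB stick 5  [load 30/33]
  5 → USB stick 6 (new)  [load 5/33]
6 USB sticks opened.

6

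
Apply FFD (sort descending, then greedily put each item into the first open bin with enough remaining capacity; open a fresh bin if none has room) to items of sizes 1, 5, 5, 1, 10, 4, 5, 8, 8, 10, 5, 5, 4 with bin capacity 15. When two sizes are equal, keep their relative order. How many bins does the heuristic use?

5

Sorted descending: 10, 10, 8, 8, 5, 5, 5, 5, 5, 4, 4, 1, 1.
  10 → bin 1 (new)  [load 10/15]
  10 → bin 2 (new)  [load 10/15]
  8 → bin 3 (new)  [load 8/15]
  8 → bin 4 (new)  [load 8/15]
  5 → bin 1  [load 15/15]
  5 → bin 2  [load 15/15]
  5 → bin 3  [load 13/15]
  5 → bin 4  [load 13/15]
  5 → bin 5 (new)  [load 5/15]
  4 → bin 5  [load 9/15]
  4 → bin 5  [load 13/15]
  1 → bin 3  [load 14/15]
  1 → bin 3  [load 15/15]
5 bins opened.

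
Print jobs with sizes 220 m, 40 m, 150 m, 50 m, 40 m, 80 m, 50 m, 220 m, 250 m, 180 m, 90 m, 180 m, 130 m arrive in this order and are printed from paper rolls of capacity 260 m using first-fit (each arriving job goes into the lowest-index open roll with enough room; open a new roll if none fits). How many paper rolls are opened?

8

  220 → roll 1 (new)  [load 220/260]
  40 → roll 1  [load 260/260]
  150 → roll 2 (new)  [load 150/260]
  50 → roll 2  [load 200/260]
  40 → roll 2  [load 240/260]
  80 → roll 3 (new)  [load 80/260]
  50 → roll 3  [load 130/260]
  220 → roll 4 (new)  [load 220/260]
  250 → roll 5 (new)  [load 250/260]
  180 → roll 6 (new)  [load 180/260]
  90 → roll 3  [load 220/260]
  180 → roll 7 (new)  [load 180/260]
  130 → roll 8 (new)  [load 130/260]
8 paper rolls opened.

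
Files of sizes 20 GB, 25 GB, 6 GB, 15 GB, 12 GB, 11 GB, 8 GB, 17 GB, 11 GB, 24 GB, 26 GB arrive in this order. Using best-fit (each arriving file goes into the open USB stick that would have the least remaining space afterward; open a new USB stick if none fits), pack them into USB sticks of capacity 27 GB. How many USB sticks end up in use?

8

  20 → USB stick 1 (new)  [load 20/27]
  25 → USB stick 2 (new)  [load 25/27]
  6 → USB stick 1  [load 26/27]
  15 → USB stick 3 (new)  [load 15/27]
  12 → USB stick 3  [load 27/27]
  11 → USB stick 4 (new)  [load 11/27]
  8 → USB stick 4  [load 19/27]
  17 → USB stick 5 (new)  [load 17/27]
  11 → USB stick 6 (new)  [load 11/27]
  24 → USB stick 7 (new)  [load 24/27]
  26 → USB stick 8 (new)  [load 26/27]
8 USB sticks opened.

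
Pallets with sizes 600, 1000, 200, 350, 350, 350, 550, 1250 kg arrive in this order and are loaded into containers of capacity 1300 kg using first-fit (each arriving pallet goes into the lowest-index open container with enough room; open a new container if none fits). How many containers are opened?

  600 → container 1 (new)  [load 600/1300]
  1000 → container 2 (new)  [load 1000/1300]
  200 → container 1  [load 800/1300]
  350 → container 1  [load 1150/1300]
  350 → container 3 (new)  [load 350/1300]
  350 → container 3  [load 700/1300]
  550 → container 3  [load 1250/1300]
  1250 → container 4 (new)  [load 1250/1300]
4 containers opened.

4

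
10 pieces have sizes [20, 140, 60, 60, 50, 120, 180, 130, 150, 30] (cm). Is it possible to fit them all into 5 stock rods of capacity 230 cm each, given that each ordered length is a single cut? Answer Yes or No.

A valid assignment using 5 stock rods:
  stock rod 1: 180 + 50 = 230
  stock rod 2: 150 + 60 + 20 = 230
  stock rod 3: 140 + 60 + 30 = 230
  stock rod 4: 130 = 130
  stock rod 5: 120 = 120
Every load is within 230 cm, so 5 stock rods suffice.

Yes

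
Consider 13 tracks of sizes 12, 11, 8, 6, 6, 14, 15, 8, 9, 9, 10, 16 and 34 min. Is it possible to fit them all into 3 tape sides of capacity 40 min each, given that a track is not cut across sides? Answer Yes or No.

No

Total = 158 min; ⌈158/40⌉ = 4.
At least 4 tape sides are required, but only 3 are allowed.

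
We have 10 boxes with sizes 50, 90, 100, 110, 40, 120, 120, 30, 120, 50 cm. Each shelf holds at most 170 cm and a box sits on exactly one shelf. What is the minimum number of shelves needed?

6

Total = 120 + 120 + 120 + 110 + 100 + 90 + 50 + 50 + 40 + 30 = 830 cm.
Lower bound: ⌈830/170⌉ = 5 shelves.
Also, 6 boxes each exceed 85 cm, and no two of those can share a shelf, so at least 6 shelves are needed.
A packing using 6 shelves:
  shelf 1: 120 + 50 = 170
  shelf 2: 120 + 50 = 170
  shelf 3: 120 + 40 = 160
  shelf 4: 110 + 30 = 140
  shelf 5: 100 = 100
  shelf 6: 90 = 90
This matches the lower bound, so 6 is optimal.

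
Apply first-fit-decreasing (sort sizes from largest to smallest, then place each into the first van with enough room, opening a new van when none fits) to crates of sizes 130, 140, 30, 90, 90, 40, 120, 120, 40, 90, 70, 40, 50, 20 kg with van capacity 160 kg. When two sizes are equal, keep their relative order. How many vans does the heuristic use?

7

Sorted descending: 140, 130, 120, 120, 90, 90, 90, 70, 50, 40, 40, 40, 30, 20.
  140 → van 1 (new)  [load 140/160]
  130 → van 2 (new)  [load 130/160]
  120 → van 3 (new)  [load 120/160]
  120 → van 4 (new)  [load 120/160]
  90 → van 5 (new)  [load 90/160]
  90 → van 6 (new)  [load 90/160]
  90 → van 7 (new)  [load 90/160]
  70 → van 5  [load 160/160]
  50 → van 6  [load 140/160]
  40 → van 3  [load 160/160]
  40 → van 4  [load 160/160]
  40 → van 7  [load 130/160]
  30 → van 2  [load 160/160]
  20 → van 1  [load 160/160]
7 vans opened.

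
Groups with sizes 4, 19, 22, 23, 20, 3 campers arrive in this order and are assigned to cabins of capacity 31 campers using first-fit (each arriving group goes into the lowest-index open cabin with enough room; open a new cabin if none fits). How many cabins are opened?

4

  4 → cabin 1 (new)  [load 4/31]
  19 → cabin 1  [load 23/31]
  22 → cabin 2 (new)  [load 22/31]
  23 → cabin 3 (new)  [load 23/31]
  20 → cabin 4 (new)  [load 20/31]
  3 → cabin 1  [load 26/31]
4 cabins opened.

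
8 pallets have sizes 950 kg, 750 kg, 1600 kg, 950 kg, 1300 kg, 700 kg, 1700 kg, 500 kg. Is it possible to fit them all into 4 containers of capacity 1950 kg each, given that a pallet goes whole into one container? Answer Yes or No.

Total = 8450 kg; ⌈8450/1950⌉ = 5.
At least 5 containers are required, but only 4 are allowed.

No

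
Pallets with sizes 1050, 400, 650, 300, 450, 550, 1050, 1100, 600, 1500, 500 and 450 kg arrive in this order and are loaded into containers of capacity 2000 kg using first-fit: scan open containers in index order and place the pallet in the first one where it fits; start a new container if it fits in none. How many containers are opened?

  1050 → container 1 (new)  [load 1050/2000]
  400 → container 1  [load 1450/2000]
  650 → container 2 (new)  [load 650/2000]
  300 → container 1  [load 1750/2000]
  450 → container 2  [load 1100/2000]
  550 → container 2  [load 1650/2000]
  1050 → container 3 (new)  [load 1050/2000]
  1100 → container 4 (new)  [load 1100/2000]
  600 → container 3  [load 1650/2000]
  1500 → container 5 (new)  [load 1500/2000]
  500 → container 4  [load 1600/2000]
  450 → container 5  [load 1950/2000]
5 containers opened.

5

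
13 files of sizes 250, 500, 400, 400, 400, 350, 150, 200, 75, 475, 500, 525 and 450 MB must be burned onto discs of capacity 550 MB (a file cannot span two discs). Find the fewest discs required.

10

Total = 525 + 500 + 500 + 475 + 450 + 400 + 400 + 400 + 350 + 250 + 200 + 150 + 75 = 4675 MB.
Lower bound: ⌈4675/550⌉ = 9 discs.
A packing using 10 discs:
  disc 1: 525 = 525
  disc 2: 500 = 500
  disc 3: 500 = 500
  disc 4: 475 + 75 = 550
  disc 5: 450 = 450
  disc 6: 400 + 150 = 550
  disc 7: 400 = 400
  disc 8: 400 = 400
  disc 9: 350 + 200 = 550
  disc 10: 250 = 250
No arrangement into 9 discs stays within capacity, so 10 is optimal.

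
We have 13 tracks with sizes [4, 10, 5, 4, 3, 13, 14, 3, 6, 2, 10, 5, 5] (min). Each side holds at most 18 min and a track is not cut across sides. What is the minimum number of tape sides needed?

Total = 14 + 13 + 10 + 10 + 6 + 5 + 5 + 5 + 4 + 4 + 3 + 3 + 2 = 84 min.
Lower bound: ⌈84/18⌉ = 5 tape sides.
A packing using 5 tape sides:
  side 1: 14 + 4 = 18
  side 2: 13 + 5 = 18
  side 3: 10 + 6 + 2 = 18
  side 4: 10 + 5 + 3 = 18
  side 5: 5 + 4 + 3 = 12
This matches the lower bound, so 5 is optimal.

5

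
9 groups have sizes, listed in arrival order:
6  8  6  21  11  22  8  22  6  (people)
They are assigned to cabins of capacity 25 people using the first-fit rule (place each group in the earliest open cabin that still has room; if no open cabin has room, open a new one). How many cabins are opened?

5

  6 → cabin 1 (new)  [load 6/25]
  8 → cabin 1  [load 14/25]
  6 → cabin 1  [load 20/25]
  21 → cabin 2 (new)  [load 21/25]
  11 → cabin 3 (new)  [load 11/25]
  22 → cabin 4 (new)  [load 22/25]
  8 → cabin 3  [load 19/25]
  22 → cabin 5 (new)  [load 22/25]
  6 → cabin 3  [load 25/25]
5 cabins opened.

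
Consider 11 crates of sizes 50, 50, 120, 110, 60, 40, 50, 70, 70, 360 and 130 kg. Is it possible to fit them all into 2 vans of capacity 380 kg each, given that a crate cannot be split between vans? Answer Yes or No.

Total = 1110 kg; ⌈1110/380⌉ = 3.
At least 3 vans are required, but only 2 are allowed.

No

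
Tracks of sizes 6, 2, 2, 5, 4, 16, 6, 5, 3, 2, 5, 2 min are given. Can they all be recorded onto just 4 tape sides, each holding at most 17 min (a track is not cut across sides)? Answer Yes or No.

Yes

A valid assignment using 4 tape sides:
  side 1: 16 = 16
  side 2: 6 + 6 + 5 = 17
  side 3: 5 + 5 + 4 + 3 = 17
  side 4: 2 + 2 + 2 + 2 = 8
Every load is within 17 min, so 4 tape sides suffice.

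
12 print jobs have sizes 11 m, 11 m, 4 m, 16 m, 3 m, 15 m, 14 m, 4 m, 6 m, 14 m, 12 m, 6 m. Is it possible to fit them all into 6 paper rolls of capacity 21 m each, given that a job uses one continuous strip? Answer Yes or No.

No

Total = 116 m; ⌈116/21⌉ = 6.
7 print jobs each exceed half the capacity and cannot share a roll, forcing at least 7 paper rolls.
At least 7 paper rolls are required, but only 6 are allowed.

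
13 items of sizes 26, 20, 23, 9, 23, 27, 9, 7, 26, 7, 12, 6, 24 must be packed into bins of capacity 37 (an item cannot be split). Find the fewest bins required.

Total = 27 + 26 + 26 + 24 + 23 + 23 + 20 + 12 + 9 + 9 + 7 + 7 + 6 = 219.
Lower bound: ⌈219/37⌉ = 6 bins.
Also, 7 items each exceed 37/2, and no two of those can share a bin, so at least 7 bins are needed.
A packing using 7 bins:
  bin 1: 27 + 9 = 36
  bin 2: 26 + 9 = 35
  bin 3: 26 + 7 = 33
  bin 4: 24 + 12 = 36
  bin 5: 23 + 7 + 6 = 36
  bin 6: 23 = 23
  bin 7: 20 = 20
This matches the lower bound, so 7 is optimal.

7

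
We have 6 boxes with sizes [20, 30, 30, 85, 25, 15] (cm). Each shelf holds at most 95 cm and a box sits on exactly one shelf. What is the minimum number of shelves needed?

Total = 85 + 30 + 30 + 25 + 20 + 15 = 205 cm.
Lower bound: ⌈205/95⌉ = 3 shelves.
A packing using 3 shelves:
  shelf 1: 85 = 85
  shelf 2: 30 + 30 + 25 = 85
  shelf 3: 20 + 15 = 35
This matches the lower bound, so 3 is optimal.

3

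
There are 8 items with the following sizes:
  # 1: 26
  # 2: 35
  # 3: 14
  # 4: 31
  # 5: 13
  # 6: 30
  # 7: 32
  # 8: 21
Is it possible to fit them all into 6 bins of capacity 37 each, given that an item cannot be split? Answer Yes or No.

Total = 202; ⌈202/37⌉ = 6.
The bound of 6 does not rule out 6, but exhaustive search shows no assignment into 6 bins of capacity 37 exists — the minimum is 7.

No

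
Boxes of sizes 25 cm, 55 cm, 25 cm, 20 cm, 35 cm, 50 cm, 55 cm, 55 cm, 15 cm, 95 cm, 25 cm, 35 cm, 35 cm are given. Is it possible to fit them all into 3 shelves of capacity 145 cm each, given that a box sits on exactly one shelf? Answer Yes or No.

No

Total = 525 cm; ⌈525/145⌉ = 4.
At least 4 shelves are required, but only 3 are allowed.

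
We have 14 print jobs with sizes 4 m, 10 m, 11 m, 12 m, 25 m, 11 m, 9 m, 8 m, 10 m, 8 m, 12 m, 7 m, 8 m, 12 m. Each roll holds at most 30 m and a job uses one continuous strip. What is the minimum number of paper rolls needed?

Total = 25 + 12 + 12 + 12 + 11 + 11 + 10 + 10 + 9 + 8 + 8 + 8 + 7 + 4 = 147 m.
Lower bound: ⌈147/30⌉ = 5 paper rolls.
A packing using 5 paper rolls:
  roll 1: 25 + 4 = 29
  roll 2: 12 + 11 + 7 = 30
  roll 3: 12 + 10 + 8 = 30
  roll 4: 12 + 10 + 8 = 30
  roll 5: 11 + 9 + 8 = 28
This matches the lower bound, so 5 is optimal.

5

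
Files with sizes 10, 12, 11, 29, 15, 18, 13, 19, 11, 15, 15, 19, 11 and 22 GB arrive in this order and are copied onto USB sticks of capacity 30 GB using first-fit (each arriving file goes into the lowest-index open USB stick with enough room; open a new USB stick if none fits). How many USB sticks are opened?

  10 → USB stick 1 (new)  [load 10/30]
  12 → USB stick 1  [load 22/30]
  11 → USB stick 2 (new)  [load 11/30]
  29 → USB stick 3 (new)  [load 29/30]
  15 → USB stick 2  [load 26/30]
  18 → USB stick 4 (new)  [load 18/30]
  13 → USB stick 5 (new)  [load 13/30]
  19 → USB stick 6 (new)  [load 19/30]
  11 → USB stick 4  [load 29/30]
  15 → USB stick 5  [load 28/30]
  15 → USB stick 7 (new)  [load 15/30]
  19 → USB stick 8 (new)  [load 19/30]
  11 → USB stick 6  [load 30/30]
  22 → USB stick 9 (new)  [load 22/30]
9 USB sticks opened.

9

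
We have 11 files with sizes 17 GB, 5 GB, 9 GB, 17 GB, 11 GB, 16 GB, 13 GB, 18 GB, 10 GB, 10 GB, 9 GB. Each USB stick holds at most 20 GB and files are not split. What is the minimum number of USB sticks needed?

8

Total = 18 + 17 + 17 + 16 + 13 + 11 + 10 + 10 + 9 + 9 + 5 = 135 GB.
Lower bound: ⌈135/20⌉ = 7 USB sticks.
A packing using 8 USB sticks:
  USB stick 1: 18 = 18
  USB stick 2: 17 = 17
  USB stick 3: 17 = 17
  USB stick 4: 16 = 16
  USB stick 5: 13 + 5 = 18
  USB stick 6: 11 + 9 = 20
  USB stick 7: 10 + 10 = 20
  USB stick 8: 9 = 9
No arrangement into 7 USB sticks stays within capacity, so 8 is optimal.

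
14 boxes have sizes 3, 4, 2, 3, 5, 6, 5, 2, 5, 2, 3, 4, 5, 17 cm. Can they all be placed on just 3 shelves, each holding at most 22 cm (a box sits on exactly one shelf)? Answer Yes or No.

A valid assignment using 3 shelves:
  shelf 1: 17 + 5 = 22
  shelf 2: 6 + 5 + 5 + 4 + 2 = 22
  shelf 3: 5 + 4 + 3 + 3 + 3 + 2 + 2 = 22
Every load is within 22 cm, so 3 shelves suffice.

Yes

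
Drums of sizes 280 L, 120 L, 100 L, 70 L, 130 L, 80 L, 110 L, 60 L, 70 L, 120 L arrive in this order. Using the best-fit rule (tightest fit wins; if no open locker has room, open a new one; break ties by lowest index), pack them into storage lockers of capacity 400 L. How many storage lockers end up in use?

3

  280 → locker 1 (new)  [load 280/400]
  120 → locker 1  [load 400/400]
  100 → locker 2 (new)  [load 100/400]
  70 → locker 2  [load 170/400]
  130 → locker 2  [load 300/400]
  80 → locker 2  [load 380/400]
  110 → locker 3 (new)  [load 110/400]
  60 → locker 3  [load 170/400]
  70 → locker 3  [load 240/400]
  120 → locker 3  [load 360/400]
3 storage lockers opened.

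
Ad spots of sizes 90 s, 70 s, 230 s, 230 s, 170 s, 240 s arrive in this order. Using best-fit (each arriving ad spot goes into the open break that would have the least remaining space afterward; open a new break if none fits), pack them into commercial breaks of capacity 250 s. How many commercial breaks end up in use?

5

  90 → break 1 (new)  [load 90/250]
  70 → break 1  [load 160/250]
  230 → break 2 (new)  [load 230/250]
  230 → break 3 (new)  [load 230/250]
  170 → break 4 (new)  [load 170/250]
  240 → break 5 (new)  [load 240/250]
5 commercial breaks opened.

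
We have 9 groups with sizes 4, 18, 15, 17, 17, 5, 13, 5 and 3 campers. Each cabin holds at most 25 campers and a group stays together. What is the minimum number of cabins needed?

5

Total = 18 + 17 + 17 + 15 + 13 + 5 + 5 + 4 + 3 = 97 campers.
Lower bound: ⌈97/25⌉ = 4 cabins.
Also, 5 groups each exceed 25/2 campers, and no two of those can share a cabin, so at least 5 cabins are needed.
A packing using 5 cabins:
  cabin 1: 18 + 5 = 23
  cabin 2: 17 + 5 + 3 = 25
  cabin 3: 17 + 4 = 21
  cabin 4: 15 = 15
  cabin 5: 13 = 13
This matches the lower bound, so 5 is optimal.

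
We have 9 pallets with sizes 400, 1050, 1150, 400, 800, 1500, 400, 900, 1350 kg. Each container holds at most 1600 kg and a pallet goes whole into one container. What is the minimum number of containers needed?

Total = 1500 + 1350 + 1150 + 1050 + 900 + 800 + 400 + 400 + 400 = 7950 kg.
Lower bound: ⌈7950/1600⌉ = 5 containers.
A packing using 6 containers:
  container 1: 1500 = 1500
  container 2: 1350 = 1350
  container 3: 1150 + 400 = 1550
  container 4: 1050 + 400 = 1450
  container 5: 900 + 400 = 1300
  container 6: 800 = 800
No arrangement into 5 containers stays within capacity, so 6 is optimal.

6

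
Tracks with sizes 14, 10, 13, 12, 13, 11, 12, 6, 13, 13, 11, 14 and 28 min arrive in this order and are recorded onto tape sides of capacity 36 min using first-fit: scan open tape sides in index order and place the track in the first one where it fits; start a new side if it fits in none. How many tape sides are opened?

6

  14 → side 1 (new)  [load 14/36]
  10 → side 1  [load 24/36]
  13 → side 2 (new)  [load 13/36]
  12 → side 1  [load 36/36]
  13 → side 2  [load 26/36]
  11 → side 3 (new)  [load 11/36]
  12 → side 3  [load 23/36]
  6 → side 2  [load 32/36]
  13 → side 3  [load 36/36]
  13 → side 4 (new)  [load 13/36]
  11 → side 4  [load 24/36]
  14 → side 5 (new)  [load 14/36]
  28 → side 6 (new)  [load 28/36]
6 tape sides opened.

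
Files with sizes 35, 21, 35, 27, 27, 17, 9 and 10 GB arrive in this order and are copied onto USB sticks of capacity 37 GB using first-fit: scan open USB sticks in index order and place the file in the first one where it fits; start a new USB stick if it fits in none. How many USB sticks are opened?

  35 → USB stick 1 (new)  [load 35/37]
  21 → USB stick 2 (new)  [load 21/37]
  35 → USB stick 3 (new)  [load 35/37]
  27 → USB stick 4 (new)  [load 27/37]
  27 → USB stick 5 (new)  [load 27/37]
  17 → USB stick 6 (new)  [load 17/37]
  9 → USB stick 2  [load 30/37]
  10 → USB stick 4  [load 37/37]
6 USB sticks opened.

6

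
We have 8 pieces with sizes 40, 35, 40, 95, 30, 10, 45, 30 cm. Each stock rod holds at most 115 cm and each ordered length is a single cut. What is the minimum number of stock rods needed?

3

Total = 95 + 45 + 40 + 40 + 35 + 30 + 30 + 10 = 325 cm.
Lower bound: ⌈325/115⌉ = 3 stock rods.
A packing using 3 stock rods:
  stock rod 1: 95 + 10 = 105
  stock rod 2: 45 + 40 + 30 = 115
  stock rod 3: 40 + 35 + 30 = 105
This matches the lower bound, so 3 is optimal.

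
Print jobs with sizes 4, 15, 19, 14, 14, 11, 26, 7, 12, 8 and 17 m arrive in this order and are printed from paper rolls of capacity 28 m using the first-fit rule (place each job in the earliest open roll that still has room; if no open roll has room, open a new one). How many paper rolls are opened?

6

  4 → roll 1 (new)  [load 4/28]
  15 → roll 1  [load 19/28]
  19 → roll 2 (new)  [load 19/28]
  14 → roll 3 (new)  [load 14/28]
  14 → roll 3  [load 28/28]
  11 → roll 4 (new)  [load 11/28]
  26 → roll 5 (new)  [load 26/28]
  7 → roll 1  [load 26/28]
  12 → roll 4  [load 23/28]
  8 → roll 2  [load 27/28]
  17 → roll 6 (new)  [load 17/28]
6 paper rolls opened.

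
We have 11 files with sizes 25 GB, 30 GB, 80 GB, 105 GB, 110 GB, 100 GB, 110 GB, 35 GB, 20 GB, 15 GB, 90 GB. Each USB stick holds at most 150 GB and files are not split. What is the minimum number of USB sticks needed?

Total = 110 + 110 + 105 + 100 + 90 + 80 + 35 + 30 + 25 + 20 + 15 = 720 GB.
Lower bound: ⌈720/150⌉ = 5 USB sticks.
Also, 6 files each exceed 75 GB, and no two of those can share a USB stick, so at least 6 USB sticks are needed.
A packing using 6 USB sticks:
  USB stick 1: 110 + 35 = 145
  USB stick 2: 110 + 30 = 140
  USB stick 3: 105 + 25 + 20 = 150
  USB stick 4: 100 + 15 = 115
  USB stick 5: 90 = 90
  USB stick 6: 80 = 80
This matches the lower bound, so 6 is optimal.

6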